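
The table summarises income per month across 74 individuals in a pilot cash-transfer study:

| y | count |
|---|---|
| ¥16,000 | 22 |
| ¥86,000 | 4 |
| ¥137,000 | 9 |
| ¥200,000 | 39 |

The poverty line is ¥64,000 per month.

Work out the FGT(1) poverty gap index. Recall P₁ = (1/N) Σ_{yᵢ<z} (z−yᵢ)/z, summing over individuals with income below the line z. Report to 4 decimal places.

Below z: 22×¥16,000 (q = 22 of N = 74).
Shortfall ratios: (64000−16000)/64000 = 0.7500 (×22).
Sum of shortfalls = 16.500000; P₁ averages over all N: 16.500000 / 74 = 0.2230.

0.2230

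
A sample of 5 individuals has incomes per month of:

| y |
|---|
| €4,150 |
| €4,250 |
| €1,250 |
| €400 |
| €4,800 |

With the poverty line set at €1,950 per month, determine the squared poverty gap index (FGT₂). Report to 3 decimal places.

0.152

Below the line: €400, €1,250 (q = 2 of N = 5).
Shortfall ratios: (1950−400)/1950 = 0.7949; (1950−1250)/1950 = 0.3590.
Squared: 0.6318; 0.1289.
Sum = 0.760684; P₂ = 0.760684 / 5 = 0.152.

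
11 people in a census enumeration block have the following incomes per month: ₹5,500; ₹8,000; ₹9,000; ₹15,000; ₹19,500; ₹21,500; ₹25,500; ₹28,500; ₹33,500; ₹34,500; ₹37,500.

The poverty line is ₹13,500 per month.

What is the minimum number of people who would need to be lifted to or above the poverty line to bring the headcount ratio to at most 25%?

Currently q = 3 of N = 11 are below the line (H = 0.273).
A headcount ratio of at most 25% allows at most ⌊0.25 × 11⌋ = 2 poor people.
So at least 3 − 2 = 1 must be lifted.

1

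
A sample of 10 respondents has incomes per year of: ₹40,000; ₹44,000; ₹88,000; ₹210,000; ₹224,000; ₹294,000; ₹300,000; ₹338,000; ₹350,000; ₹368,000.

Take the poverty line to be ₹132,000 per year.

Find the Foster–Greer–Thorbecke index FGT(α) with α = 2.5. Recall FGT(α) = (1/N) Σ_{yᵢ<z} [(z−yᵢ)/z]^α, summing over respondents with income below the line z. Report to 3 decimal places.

0.083

Below the line: ₹40,000, ₹44,000, ₹88,000 (q = 3 of N = 10).
Relative gaps: (132000−40000)/132000 = 0.6970; (132000−44000)/132000 = 0.6667; (132000−88000)/132000 = 0.3333.
Raised to α = 2.5: 0.40554; 0.36289; 0.06415.
Sum = 0.832578; FGT(2.5) = 0.832578 / 10 = 0.083.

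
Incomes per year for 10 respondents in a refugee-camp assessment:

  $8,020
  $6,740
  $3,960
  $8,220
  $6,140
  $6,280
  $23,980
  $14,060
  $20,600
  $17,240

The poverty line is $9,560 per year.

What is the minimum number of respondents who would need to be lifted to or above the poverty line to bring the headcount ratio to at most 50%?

6 of the 10 respondents are poor, so H = 6/10 = 0.600.
A headcount ratio of at most 50% allows at most ⌊0.50 × 10⌋ = 5 poor respondents.
So at least 6 − 5 = 1 must be lifted.

1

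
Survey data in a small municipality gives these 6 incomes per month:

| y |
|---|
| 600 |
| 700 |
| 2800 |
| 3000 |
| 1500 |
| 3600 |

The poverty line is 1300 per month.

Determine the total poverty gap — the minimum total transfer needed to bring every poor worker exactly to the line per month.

1300

Below the line: 600, 700 (q = 2 of N = 6).
Individual gaps: 1300−600 = 700; 1300−700 = 600.
Aggregate gap = 1300.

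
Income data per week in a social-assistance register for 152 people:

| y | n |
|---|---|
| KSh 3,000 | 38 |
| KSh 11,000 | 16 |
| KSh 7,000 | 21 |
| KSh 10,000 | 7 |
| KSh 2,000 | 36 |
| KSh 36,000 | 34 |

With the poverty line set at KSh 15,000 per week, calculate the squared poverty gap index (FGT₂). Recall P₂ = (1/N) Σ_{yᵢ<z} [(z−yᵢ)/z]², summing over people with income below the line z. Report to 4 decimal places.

0.3898

Incomes under z: 36×KSh 2,000, 38×KSh 3,000, 21×KSh 7,000, 7×KSh 10,000, 16×KSh 11,000 (q = 118 of N = 152).
Normalized shortfalls: (15000−2000)/15000 = 0.8667 (×36); (15000−3000)/15000 = 0.8000 (×38); (15000−7000)/15000 = 0.5333 (×21); (15000−10000)/15000 = 0.3333 (×7); (15000−11000)/15000 = 0.2667 (×16).
Squared: 0.7511 (×36); 0.6400 (×38); 0.2844 (×21); 0.1111 (×7); 0.0711 (×16).
Sum = 59.248889; P₂ = 59.248889 / 152 = 0.3898.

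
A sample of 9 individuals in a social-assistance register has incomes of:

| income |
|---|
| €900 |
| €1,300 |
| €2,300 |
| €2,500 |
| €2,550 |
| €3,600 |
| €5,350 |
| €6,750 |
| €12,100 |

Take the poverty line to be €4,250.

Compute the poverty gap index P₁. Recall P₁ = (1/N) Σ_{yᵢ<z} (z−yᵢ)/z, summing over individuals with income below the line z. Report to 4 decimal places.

Below the line: €900, €1,300, €2,300, €2,500, €2,550, €3,600 (q = 6 of N = 9).
Gap ratios (z−y)/z: (4250−900)/4250 = 0.7882; (4250−1300)/4250 = 0.6941; (4250−2300)/4250 = 0.4588; (4250−2500)/4250 = 0.4118; (4250−2550)/4250 = 0.4000; (4250−3600)/4250 = 0.1529.
Σ = 2.905882. Dividing by the full population N = 9 gives P₁ = 0.3229.

0.3229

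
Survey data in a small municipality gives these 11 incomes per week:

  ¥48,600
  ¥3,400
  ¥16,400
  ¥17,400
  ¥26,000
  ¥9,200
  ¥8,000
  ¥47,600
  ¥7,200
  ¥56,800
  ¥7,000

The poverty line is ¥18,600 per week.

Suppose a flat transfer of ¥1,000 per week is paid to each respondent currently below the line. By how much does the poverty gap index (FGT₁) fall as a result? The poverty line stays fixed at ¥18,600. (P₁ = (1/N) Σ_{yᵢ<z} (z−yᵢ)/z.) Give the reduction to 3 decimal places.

Before: below the line — ¥3,400, ¥7,000, ¥7,200, ¥8,000, ¥9,200, ¥16,400, ¥17,400; poverty gap index (FGT₁) = 0.30108.
After the ¥1,000 transfer: below the line — ¥4,400, ¥8,000, ¥8,200, ¥9,000, ¥10,200, ¥17,400, ¥18,400; poverty gap index (FGT₁) = 0.26686.
Reduction = 0.30108 − 0.26686 = 0.034.

0.034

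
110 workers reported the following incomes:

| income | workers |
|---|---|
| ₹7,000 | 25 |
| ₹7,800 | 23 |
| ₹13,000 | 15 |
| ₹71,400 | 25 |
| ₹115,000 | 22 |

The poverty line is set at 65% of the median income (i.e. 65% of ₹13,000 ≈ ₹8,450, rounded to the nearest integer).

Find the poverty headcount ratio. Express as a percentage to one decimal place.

48 of the 110 workers have income below ₹8,450.
H = 48/110 = 43.6%.

43.6%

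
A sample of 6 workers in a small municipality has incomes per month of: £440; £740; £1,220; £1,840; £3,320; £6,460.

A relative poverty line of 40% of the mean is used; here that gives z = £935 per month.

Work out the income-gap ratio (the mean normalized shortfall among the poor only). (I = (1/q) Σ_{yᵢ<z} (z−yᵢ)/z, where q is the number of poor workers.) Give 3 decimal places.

Below z: £440, £740 (q = 2 of N = 6).
Relative gaps: 0.5294, 0.2086; sum = 0.737968.
The income-gap ratio divides by q (the poor only): 0.737968 / 2 = 0.369.

0.369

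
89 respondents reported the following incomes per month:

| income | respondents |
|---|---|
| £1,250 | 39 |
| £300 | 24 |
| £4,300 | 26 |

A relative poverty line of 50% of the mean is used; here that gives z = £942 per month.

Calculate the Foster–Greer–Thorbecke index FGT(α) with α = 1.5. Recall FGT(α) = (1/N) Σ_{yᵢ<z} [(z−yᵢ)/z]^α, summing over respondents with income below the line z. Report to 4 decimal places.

0.1517

Poor units: 24×£300 (q = 24 of N = 89).
Gap ratios (z−y)/z: (942−300)/942 = 0.6815 (×24).
Raised to α = 1.5: 0.56263 (×24).
Sum = 13.503223; FGT(1.5) = 13.503223 / 89 = 0.1517.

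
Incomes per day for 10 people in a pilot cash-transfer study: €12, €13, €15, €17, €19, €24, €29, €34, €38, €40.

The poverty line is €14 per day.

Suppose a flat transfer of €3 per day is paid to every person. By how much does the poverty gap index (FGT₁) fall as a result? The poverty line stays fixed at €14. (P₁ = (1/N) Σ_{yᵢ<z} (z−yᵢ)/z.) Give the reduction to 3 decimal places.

Before: below the line — €12, €13; poverty gap index (FGT₁) = 0.02143.
After the €3 transfer: below the line — none; poverty gap index (FGT₁) = 0.00000.
Reduction = 0.02143 − 0.00000 = 0.021.

0.021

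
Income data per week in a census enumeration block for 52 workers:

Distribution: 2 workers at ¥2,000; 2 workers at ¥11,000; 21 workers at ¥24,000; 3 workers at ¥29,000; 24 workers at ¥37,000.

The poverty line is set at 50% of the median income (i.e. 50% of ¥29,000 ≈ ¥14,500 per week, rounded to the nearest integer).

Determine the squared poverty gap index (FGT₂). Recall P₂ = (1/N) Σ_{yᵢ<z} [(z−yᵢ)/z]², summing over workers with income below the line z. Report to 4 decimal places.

Below the line: 2×¥2,000, 2×¥11,000 (q = 4 of N = 52).
Relative gaps: (14500−2000)/14500 = 0.8621 (×2); (14500−11000)/14500 = 0.2414 (×2).
Squared: 0.7432 (×2); 0.0583 (×2).
Sum = 1.602854; P₂ = 1.602854 / 52 = 0.0308.

0.0308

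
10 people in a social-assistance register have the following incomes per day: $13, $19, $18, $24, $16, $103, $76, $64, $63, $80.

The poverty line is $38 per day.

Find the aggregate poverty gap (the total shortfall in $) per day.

Incomes under z: $13, $16, $18, $19, $24 (q = 5 of N = 10).
Individual gaps: 38−13 = 25; 38−16 = 22; 38−18 = 20; 38−19 = 19; 38−24 = 14.
Aggregate gap = $100.

$100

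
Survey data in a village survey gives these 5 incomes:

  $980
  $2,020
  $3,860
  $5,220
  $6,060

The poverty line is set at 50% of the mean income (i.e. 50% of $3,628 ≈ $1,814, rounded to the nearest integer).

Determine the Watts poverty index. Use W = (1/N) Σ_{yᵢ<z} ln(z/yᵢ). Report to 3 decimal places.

Below the line: $980 (q = 1 of N = 5).
Log gaps: ln(1814/980) = 0.6157.
W = 0.615737 / 5 = 0.123.

0.123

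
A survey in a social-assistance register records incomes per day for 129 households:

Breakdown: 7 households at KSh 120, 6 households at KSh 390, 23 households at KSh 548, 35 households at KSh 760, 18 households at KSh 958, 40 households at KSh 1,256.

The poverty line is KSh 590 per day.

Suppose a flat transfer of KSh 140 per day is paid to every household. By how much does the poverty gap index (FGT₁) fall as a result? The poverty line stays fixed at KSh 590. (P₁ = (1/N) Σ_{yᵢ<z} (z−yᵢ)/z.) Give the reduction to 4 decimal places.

Before: below the line — 7×KSh 120, 6×KSh 390, 23×KSh 548; poverty gap index (FGT₁) = 0.071686.
After the KSh 140 transfer: below the line — 7×KSh 260, 6×KSh 530; poverty gap index (FGT₁) = 0.035081.
Reduction = 0.071686 − 0.035081 = 0.0366.

0.0366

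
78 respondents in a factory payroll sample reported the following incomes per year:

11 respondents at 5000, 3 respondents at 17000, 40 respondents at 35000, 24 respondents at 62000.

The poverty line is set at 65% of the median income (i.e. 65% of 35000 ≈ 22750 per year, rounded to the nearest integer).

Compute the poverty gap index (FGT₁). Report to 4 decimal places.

0.1198

Incomes under z: 11×5000, 3×17000 (q = 14 of N = 78).
Normalized shortfalls: (22750−5000)/22750 = 0.7802 (×11); (22750−17000)/22750 = 0.2527 (×3).
Sum of shortfalls = 9.340659; P₁ averages over all N: 9.340659 / 78 = 0.1198.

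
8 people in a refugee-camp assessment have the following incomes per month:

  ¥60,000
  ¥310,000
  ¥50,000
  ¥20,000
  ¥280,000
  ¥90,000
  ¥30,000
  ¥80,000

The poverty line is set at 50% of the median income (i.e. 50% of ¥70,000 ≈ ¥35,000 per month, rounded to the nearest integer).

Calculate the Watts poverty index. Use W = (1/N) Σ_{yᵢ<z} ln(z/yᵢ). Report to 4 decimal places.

Below the line: ¥20,000, ¥30,000 (q = 2 of N = 8).
Log gaps: ln(35000/20000) = 0.5596; ln(35000/30000) = 0.1542.
W = 0.713766 / 8 = 0.0892.

0.0892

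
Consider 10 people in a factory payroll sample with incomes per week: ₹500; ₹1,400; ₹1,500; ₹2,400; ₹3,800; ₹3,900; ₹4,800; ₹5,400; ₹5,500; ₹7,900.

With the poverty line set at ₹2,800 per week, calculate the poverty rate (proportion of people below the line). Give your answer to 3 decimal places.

0.400

4 of the 10 people have income below ₹2,800.
H = 4/10 = 0.400.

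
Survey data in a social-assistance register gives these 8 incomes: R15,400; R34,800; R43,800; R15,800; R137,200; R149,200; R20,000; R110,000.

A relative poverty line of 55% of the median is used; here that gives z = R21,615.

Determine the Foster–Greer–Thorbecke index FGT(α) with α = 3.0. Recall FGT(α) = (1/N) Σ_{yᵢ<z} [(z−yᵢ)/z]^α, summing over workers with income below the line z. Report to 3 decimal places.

0.005

Below the line: R15,400, R15,800, R20,000 (q = 3 of N = 8).
Shortfall ratios: (21615−15400)/21615 = 0.2875; (21615−15800)/21615 = 0.2690; (21615−20000)/21615 = 0.0747.
Raised to α = 3.0: 0.02377; 0.01947; 0.00042.
Sum = 0.043659; FGT(3.0) = 0.043659 / 8 = 0.005.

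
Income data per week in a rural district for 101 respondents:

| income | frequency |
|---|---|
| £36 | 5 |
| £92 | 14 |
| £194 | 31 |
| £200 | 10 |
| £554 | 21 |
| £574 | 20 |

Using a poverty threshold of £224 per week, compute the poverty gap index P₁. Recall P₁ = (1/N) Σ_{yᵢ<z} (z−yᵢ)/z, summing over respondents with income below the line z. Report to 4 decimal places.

Below z: 5×£36, 14×£92, 31×£194, 10×£200 (q = 60 of N = 101).
Shortfall ratios: (224−36)/224 = 0.8393 (×5); (224−92)/224 = 0.5893 (×14); (224−194)/224 = 0.1339 (×31); (224−200)/224 = 0.1071 (×10).
Sum of shortfalls = 17.669643; P₁ averages over all N: 17.669643 / 101 = 0.1749.

0.1749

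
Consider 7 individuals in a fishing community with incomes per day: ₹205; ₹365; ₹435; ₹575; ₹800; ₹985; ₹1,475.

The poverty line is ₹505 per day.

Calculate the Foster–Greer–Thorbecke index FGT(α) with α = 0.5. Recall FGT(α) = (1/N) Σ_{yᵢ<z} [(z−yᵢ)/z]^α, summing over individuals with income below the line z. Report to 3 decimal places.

Incomes under z: ₹205, ₹365, ₹435 (q = 3 of N = 7).
Normalized shortfalls: (505−205)/505 = 0.5941; (505−365)/505 = 0.2772; (505−435)/505 = 0.1386.
Raised to α = 0.5: 0.77075; 0.52652; 0.37231.
Sum = 1.669586; FGT(0.5) = 1.669586 / 7 = 0.239.

0.239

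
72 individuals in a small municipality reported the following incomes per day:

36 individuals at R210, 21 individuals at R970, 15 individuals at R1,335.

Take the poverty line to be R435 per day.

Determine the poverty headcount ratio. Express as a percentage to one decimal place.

36 of the 72 individuals have income below R435.
H = 36/72 = 50.0%.

50.0%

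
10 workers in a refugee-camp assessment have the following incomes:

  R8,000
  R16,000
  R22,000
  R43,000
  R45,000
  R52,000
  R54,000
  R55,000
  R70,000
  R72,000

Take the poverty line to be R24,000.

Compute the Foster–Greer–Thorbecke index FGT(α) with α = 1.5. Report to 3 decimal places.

0.076

Below the line: R8,000, R16,000, R22,000 (q = 3 of N = 10).
Shortfall ratios: (24000−8000)/24000 = 0.6667; (24000−16000)/24000 = 0.3333; (24000−22000)/24000 = 0.0833.
Raised to α = 1.5: 0.54433; 0.19245; 0.02406.
Sum = 0.760837; FGT(1.5) = 0.760837 / 10 = 0.076.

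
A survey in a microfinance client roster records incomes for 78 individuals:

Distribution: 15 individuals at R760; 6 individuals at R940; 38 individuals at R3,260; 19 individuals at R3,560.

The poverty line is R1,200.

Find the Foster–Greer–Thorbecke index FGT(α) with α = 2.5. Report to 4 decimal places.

0.0173

Below z: 15×R760, 6×R940 (q = 21 of N = 78).
Normalized shortfalls: (1200−760)/1200 = 0.3667 (×15); (1200−940)/1200 = 0.2167 (×6).
Raised to α = 2.5: 0.08141 (×15); 0.02185 (×6).
Sum = 1.352261; FGT(2.5) = 1.352261 / 78 = 0.0173.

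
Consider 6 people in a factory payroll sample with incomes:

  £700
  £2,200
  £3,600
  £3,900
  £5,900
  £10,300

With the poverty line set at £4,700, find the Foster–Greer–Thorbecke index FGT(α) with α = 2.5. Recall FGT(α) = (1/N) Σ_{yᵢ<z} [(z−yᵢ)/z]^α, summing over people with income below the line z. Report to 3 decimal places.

0.152

Poor units: £700, £2,200, £3,600, £3,900 (q = 4 of N = 6).
Normalized shortfalls: (4700−700)/4700 = 0.8511; (4700−2200)/4700 = 0.5319; (4700−3600)/4700 = 0.2340; (4700−3900)/4700 = 0.1702.
Raised to α = 2.5: 0.66820; 0.20635; 0.02650; 0.01195.
Sum = 0.913001; FGT(2.5) = 0.913001 / 6 = 0.152.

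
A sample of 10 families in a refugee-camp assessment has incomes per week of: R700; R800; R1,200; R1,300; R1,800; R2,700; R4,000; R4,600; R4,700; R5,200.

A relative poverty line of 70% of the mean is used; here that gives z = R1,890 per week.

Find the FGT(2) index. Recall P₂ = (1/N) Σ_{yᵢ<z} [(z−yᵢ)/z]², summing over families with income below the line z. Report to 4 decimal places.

Incomes under z: R700, R800, R1,200, R1,300, R1,800 (q = 5 of N = 10).
Gap ratios (z−y)/z: (1890−700)/1890 = 0.6296; (1890−800)/1890 = 0.5767; (1890−1200)/1890 = 0.3651; (1890−1300)/1890 = 0.3122; (1890−1800)/1890 = 0.0476.
Squared: 0.3964; 0.3326; 0.1333; 0.0974; 0.0023.
Sum = 0.962039; P₂ = 0.962039 / 10 = 0.0962.

0.0962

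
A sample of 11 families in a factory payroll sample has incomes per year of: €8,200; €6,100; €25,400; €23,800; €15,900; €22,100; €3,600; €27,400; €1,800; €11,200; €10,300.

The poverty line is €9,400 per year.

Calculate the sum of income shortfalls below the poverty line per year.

€17,900

Incomes under z: €1,800, €3,600, €6,100, €8,200 (q = 4 of N = 11).
Individual gaps: 9400−1800 = 7600; 9400−3600 = 5800; 9400−6100 = 3300; 9400−8200 = 1200.
Aggregate gap = €17,900.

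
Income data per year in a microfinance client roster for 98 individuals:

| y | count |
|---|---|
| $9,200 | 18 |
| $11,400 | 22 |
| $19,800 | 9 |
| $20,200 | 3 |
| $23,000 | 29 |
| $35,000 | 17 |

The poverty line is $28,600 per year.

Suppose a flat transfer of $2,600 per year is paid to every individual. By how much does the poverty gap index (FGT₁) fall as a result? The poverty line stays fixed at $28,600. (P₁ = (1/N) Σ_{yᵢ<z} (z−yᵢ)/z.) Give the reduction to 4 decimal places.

Before: below the line — 18×$9,200, 22×$11,400, 9×$19,800, 3×$20,200, 29×$23,000; poverty gap index (FGT₁) = 0.354788.
After the $2,600 transfer: below the line — 18×$11,800, 22×$14,000, 9×$22,400, 3×$22,800, 29×$25,600; poverty gap index (FGT₁) = 0.279649.
Reduction = 0.354788 − 0.279649 = 0.0751.

0.0751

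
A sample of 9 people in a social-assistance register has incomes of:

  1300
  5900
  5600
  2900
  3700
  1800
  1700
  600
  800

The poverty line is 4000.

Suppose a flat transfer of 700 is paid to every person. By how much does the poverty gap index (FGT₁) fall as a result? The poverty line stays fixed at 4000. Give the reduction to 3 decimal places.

0.125

Before: below the line — 600, 800, 1300, 1700, 1800, 2900, 3700; poverty gap index (FGT₁) = 0.42222.
After the 700 transfer: below the line — 1300, 1500, 2000, 2400, 2500, 3600; poverty gap index (FGT₁) = 0.29722.
Reduction = 0.42222 − 0.29722 = 0.125.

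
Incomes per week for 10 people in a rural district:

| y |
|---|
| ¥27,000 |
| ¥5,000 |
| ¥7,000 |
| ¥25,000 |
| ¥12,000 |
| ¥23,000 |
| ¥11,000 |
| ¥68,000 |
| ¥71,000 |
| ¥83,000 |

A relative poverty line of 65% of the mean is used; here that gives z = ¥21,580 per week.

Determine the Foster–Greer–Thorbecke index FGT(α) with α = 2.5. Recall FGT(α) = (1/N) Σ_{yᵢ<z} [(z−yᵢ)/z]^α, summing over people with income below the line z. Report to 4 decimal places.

Below z: ¥5,000, ¥7,000, ¥11,000, ¥12,000 (q = 4 of N = 10).
Shortfall ratios: (21580−5000)/21580 = 0.7683; (21580−7000)/21580 = 0.6756; (21580−11000)/21580 = 0.4903; (21580−12000)/21580 = 0.4439.
Raised to α = 2.5: 0.51741; 0.37520; 0.16830; 0.13131.
Sum = 1.192216; FGT(2.5) = 1.192216 / 10 = 0.1192.

0.1192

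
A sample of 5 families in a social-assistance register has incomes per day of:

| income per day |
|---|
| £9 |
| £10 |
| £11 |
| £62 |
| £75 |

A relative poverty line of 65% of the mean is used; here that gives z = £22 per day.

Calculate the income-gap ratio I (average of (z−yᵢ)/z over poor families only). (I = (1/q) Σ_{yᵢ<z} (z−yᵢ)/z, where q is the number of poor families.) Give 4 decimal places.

Below the line: £9, £10, £11 (q = 3 of N = 5).
Shortfall ratios (z−y)/z: 0.5909, 0.5455, 0.5000; sum = 1.636364.
The income-gap ratio divides by q (the poor only): 1.636364 / 3 = 0.5455.

0.5455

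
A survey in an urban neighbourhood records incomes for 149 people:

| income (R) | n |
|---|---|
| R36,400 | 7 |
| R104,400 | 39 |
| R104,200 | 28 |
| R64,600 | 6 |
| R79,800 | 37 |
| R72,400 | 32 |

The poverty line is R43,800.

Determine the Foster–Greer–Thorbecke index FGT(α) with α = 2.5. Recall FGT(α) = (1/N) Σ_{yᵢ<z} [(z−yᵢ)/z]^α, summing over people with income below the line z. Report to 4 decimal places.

Poor units: 7×R36,400 (q = 7 of N = 149).
Shortfall ratios: (43800−36400)/43800 = 0.1689 (×7).
Raised to α = 2.5: 0.01173 (×7).
Sum = 0.082128; FGT(2.5) = 0.082128 / 149 = 0.0006.

0.0006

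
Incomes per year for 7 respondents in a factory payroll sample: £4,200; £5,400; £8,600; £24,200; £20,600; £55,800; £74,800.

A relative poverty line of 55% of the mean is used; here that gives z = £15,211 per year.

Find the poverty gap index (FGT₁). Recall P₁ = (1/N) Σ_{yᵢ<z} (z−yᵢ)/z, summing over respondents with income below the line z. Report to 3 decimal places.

0.258

Below the line: £4,200, £5,400, £8,600 (q = 3 of N = 7).
Gap ratios (z−y)/z: (15211−4200)/15211 = 0.7239; (15211−5400)/15211 = 0.6450; (15211−8600)/15211 = 0.4346.
Sum of shortfalls = 1.803497; P₁ averages over all N: 1.803497 / 7 = 0.258.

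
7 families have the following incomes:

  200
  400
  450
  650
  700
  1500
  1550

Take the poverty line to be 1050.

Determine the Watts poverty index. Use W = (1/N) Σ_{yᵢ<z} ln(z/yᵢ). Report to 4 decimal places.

Below the line: 200, 400, 450, 650, 700 (q = 5 of N = 7).
Log gaps: ln(1050/200) = 1.6582; ln(1050/400) = 0.9651; ln(1050/450) = 0.8473; ln(1050/650) = 0.4796; ln(1050/700) = 0.4055.
W = 4.355645 / 7 = 0.6222.

0.6222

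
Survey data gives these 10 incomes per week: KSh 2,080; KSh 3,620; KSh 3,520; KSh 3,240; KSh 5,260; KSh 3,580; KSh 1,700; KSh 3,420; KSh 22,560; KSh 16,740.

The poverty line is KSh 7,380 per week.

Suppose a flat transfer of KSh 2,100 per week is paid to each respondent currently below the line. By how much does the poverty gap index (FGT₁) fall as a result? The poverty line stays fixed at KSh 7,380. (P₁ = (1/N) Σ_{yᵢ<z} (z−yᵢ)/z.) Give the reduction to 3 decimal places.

0.228

Before: below the line — KSh 1,700, KSh 2,080, KSh 3,240, KSh 3,420, KSh 3,520, KSh 3,580, KSh 3,620, KSh 5,260; poverty gap index (FGT₁) = 0.44201.
After the KSh 2,100 transfer: below the line — KSh 3,800, KSh 4,180, KSh 5,340, KSh 5,520, KSh 5,620, KSh 5,680, KSh 5,720, KSh 7,360; poverty gap index (FGT₁) = 0.21436.
Reduction = 0.44201 − 0.21436 = 0.228.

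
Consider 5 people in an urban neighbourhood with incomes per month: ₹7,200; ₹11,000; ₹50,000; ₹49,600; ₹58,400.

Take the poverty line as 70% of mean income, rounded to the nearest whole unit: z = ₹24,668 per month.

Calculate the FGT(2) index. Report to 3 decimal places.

0.162

Poor units: ₹7,200, ₹11,000 (q = 2 of N = 5).
Shortfall ratios: (24668−7200)/24668 = 0.7081; (24668−11000)/24668 = 0.5541.
Squared: 0.5014; 0.3070.
Sum = 0.808442; P₂ = 0.808442 / 5 = 0.162.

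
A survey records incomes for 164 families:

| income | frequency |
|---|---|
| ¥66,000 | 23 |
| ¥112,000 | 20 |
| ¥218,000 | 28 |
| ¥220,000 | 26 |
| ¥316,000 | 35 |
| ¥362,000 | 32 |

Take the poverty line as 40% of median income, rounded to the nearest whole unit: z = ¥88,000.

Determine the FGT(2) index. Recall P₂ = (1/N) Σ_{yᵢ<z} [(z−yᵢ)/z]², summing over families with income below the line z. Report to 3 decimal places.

Poor units: 23×¥66,000 (q = 23 of N = 164).
Shortfall ratios: (88000−66000)/88000 = 0.2500 (×23).
Squared: 0.0625 (×23).
Sum = 1.437500; P₂ = 1.437500 / 164 = 0.009.

0.009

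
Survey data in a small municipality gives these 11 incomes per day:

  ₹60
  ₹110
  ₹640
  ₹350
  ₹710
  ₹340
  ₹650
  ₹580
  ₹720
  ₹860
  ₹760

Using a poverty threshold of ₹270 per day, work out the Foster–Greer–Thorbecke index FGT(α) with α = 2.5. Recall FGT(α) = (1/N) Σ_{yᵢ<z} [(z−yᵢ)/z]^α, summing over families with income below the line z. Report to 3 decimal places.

0.073

Poor units: ₹60, ₹110 (q = 2 of N = 11).
Normalized shortfalls: (270−60)/270 = 0.7778; (270−110)/270 = 0.5926.
Raised to α = 2.5: 0.53351; 0.27033.
Sum = 0.803833; FGT(2.5) = 0.803833 / 11 = 0.073.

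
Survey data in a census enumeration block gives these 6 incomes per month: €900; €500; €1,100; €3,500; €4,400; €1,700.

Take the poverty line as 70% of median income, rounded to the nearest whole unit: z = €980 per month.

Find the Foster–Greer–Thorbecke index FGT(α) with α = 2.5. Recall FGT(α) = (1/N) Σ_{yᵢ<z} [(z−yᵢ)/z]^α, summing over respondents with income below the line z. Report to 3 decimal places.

Incomes under z: €500, €900 (q = 2 of N = 6).
Gap ratios (z−y)/z: (980−500)/980 = 0.4898; (980−900)/980 = 0.0816.
Raised to α = 2.5: 0.16790; 0.00190.
Sum = 0.169799; FGT(2.5) = 0.169799 / 6 = 0.028.

0.028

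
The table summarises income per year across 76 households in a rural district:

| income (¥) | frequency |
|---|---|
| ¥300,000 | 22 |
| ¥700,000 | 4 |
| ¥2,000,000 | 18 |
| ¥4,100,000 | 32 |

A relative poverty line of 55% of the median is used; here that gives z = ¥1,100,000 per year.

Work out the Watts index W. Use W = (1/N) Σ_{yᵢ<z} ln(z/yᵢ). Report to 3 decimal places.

Incomes under z: 22×¥300,000, 4×¥700,000 (q = 26 of N = 76).
ln(z/y) terms: ln(1100000/300000) = 1.2993 (×22); ln(1100000/700000) = 0.4520 (×4).
W = 30.392166 / 76 = 0.400.

0.400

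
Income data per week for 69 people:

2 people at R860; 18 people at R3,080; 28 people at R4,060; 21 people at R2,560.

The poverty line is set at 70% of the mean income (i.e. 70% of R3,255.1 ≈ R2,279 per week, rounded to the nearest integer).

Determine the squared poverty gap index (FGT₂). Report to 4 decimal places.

Below z: 2×R860 (q = 2 of N = 69).
Relative gaps: (2279−860)/2279 = 0.6226 (×2).
Squared: 0.3877 (×2).
Sum = 0.775365; P₂ = 0.775365 / 69 = 0.0112.

0.0112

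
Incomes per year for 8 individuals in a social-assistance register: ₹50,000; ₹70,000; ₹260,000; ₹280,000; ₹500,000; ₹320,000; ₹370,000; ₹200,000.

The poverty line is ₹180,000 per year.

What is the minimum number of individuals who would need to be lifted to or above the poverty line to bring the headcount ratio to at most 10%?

2 of the 8 individuals are poor, so H = 2/8 = 0.250.
A headcount ratio of at most 10% allows at most ⌊0.10 × 8⌋ = 0 poor individuals.
So at least 2 − 0 = 2 must be lifted.

2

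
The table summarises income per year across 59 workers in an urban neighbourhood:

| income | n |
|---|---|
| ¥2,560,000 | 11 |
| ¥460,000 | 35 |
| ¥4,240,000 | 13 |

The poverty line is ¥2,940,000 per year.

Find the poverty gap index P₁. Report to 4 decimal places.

0.5245

Incomes under z: 35×¥460,000, 11×¥2,560,000 (q = 46 of N = 59).
Relative gaps: (2940000−460000)/2940000 = 0.8435 (×35); (2940000−2560000)/2940000 = 0.1293 (×11).
Σ = 30.945578. Dividing by the full population N = 59 gives P₁ = 0.5245.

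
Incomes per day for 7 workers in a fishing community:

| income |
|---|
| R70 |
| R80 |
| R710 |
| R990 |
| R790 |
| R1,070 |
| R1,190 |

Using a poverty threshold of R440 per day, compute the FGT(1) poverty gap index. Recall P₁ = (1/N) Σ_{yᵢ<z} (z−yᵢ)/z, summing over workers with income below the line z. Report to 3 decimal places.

Below z: R70, R80 (q = 2 of N = 7).
Relative gaps: (440−70)/440 = 0.8409; (440−80)/440 = 0.8182.
Σ = 1.659091. Dividing by the full population N = 7 gives P₁ = 0.237.

0.237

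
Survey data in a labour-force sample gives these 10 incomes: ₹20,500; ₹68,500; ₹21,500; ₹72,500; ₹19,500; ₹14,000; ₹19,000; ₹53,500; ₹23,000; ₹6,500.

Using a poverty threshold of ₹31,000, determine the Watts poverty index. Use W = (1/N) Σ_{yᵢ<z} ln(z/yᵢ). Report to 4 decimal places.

Below the line: ₹6,500, ₹14,000, ₹19,000, ₹19,500, ₹20,500, ₹21,500, ₹23,000 (q = 7 of N = 10).
Log gaps: ln(31000/6500) = 1.5622; ln(31000/14000) = 0.7949; ln(31000/19000) = 0.4895; ln(31000/19500) = 0.4636; ln(31000/20500) = 0.4136; ln(31000/21500) = 0.3659; ln(31000/23000) = 0.2985.
W = 4.388225 / 10 = 0.4388.

0.4388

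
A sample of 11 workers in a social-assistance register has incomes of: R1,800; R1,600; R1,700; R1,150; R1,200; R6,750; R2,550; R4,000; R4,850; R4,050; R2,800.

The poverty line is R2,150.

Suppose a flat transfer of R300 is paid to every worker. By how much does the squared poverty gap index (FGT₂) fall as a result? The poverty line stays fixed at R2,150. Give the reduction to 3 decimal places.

Before: below the line — R1,150, R1,200, R1,600, R1,700, R1,800; squared poverty gap index (FGT₂) = 0.04976.
After the R300 transfer: below the line — R1,450, R1,500, R1,900, R2,000, R2,100; squared poverty gap index (FGT₂) = 0.01967.
Reduction = 0.04976 − 0.01967 = 0.030.

0.030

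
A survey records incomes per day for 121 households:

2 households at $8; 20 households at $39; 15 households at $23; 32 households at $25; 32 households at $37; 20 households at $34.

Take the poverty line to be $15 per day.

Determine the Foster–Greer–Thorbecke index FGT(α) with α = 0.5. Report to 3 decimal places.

0.011

Below the line: 2×$8 (q = 2 of N = 121).
Relative gaps: (15−8)/15 = 0.4667 (×2).
Raised to α = 0.5: 0.68313 (×2).
Sum = 1.366260; FGT(0.5) = 1.366260 / 121 = 0.011.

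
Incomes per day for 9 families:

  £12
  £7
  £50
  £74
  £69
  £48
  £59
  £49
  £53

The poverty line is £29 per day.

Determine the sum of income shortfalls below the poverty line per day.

Incomes under z: £7, £12 (q = 2 of N = 9).
Individual gaps: 29−7 = 22; 29−12 = 17.
Aggregate gap = £39.

£39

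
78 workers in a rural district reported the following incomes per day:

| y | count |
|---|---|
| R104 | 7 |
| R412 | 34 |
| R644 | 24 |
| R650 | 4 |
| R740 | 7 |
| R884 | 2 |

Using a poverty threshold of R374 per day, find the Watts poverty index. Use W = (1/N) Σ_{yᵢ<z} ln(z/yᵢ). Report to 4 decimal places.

0.1149

Poor units: 7×R104 (q = 7 of N = 78).
Log gaps: ln(374/104) = 1.2799 (×7).
W = 8.959054 / 78 = 0.1149.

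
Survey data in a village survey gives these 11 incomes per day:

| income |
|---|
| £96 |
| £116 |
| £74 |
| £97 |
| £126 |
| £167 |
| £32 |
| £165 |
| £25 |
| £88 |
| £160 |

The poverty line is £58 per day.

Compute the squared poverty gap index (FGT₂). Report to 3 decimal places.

0.048

Below z: £25, £32 (q = 2 of N = 11).
Shortfall ratios: (58−25)/58 = 0.5690; (58−32)/58 = 0.4483.
Squared: 0.3237; 0.2010.
Sum = 0.524673; P₂ = 0.524673 / 11 = 0.048.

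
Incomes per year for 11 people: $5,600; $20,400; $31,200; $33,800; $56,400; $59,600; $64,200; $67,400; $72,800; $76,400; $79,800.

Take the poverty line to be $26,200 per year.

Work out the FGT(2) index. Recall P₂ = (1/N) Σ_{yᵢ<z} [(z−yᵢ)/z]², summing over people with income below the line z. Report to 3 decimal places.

0.061

Below z: $5,600, $20,400 (q = 2 of N = 11).
Normalized shortfalls: (26200−5600)/26200 = 0.7863; (26200−20400)/26200 = 0.2214.
Squared: 0.6182; 0.0490.
Sum = 0.667211; P₂ = 0.667211 / 11 = 0.061.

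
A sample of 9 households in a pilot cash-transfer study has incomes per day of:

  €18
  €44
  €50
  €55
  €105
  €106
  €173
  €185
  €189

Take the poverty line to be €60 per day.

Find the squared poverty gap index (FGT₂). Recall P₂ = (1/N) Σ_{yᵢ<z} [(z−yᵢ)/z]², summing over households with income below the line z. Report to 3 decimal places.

Below z: €18, €44, €50, €55 (q = 4 of N = 9).
Shortfall ratios: (60−18)/60 = 0.7000; (60−44)/60 = 0.2667; (60−50)/60 = 0.1667; (60−55)/60 = 0.0833.
Squared: 0.4900; 0.0711; 0.0278; 0.0069.
Sum = 0.595833; P₂ = 0.595833 / 9 = 0.066.

0.066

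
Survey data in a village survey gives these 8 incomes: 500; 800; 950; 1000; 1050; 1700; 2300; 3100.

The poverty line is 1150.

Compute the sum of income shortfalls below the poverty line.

1450

Poor units: 500, 800, 950, 1000, 1050 (q = 5 of N = 8).
Individual gaps: 1150−500 = 650; 1150−800 = 350; 1150−950 = 200; 1150−1000 = 150; 1150−1050 = 100.
Aggregate gap = 1450.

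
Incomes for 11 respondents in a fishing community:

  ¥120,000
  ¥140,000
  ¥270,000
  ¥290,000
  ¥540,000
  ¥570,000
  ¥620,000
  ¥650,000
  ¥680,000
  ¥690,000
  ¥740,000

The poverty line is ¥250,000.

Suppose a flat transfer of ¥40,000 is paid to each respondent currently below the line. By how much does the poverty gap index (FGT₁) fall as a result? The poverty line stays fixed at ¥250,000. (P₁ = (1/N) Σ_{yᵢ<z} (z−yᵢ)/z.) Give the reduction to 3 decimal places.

Before: below the line — ¥120,000, ¥140,000; poverty gap index (FGT₁) = 0.08727.
After the ¥40,000 transfer: below the line — ¥160,000, ¥180,000; poverty gap index (FGT₁) = 0.05818.
Reduction = 0.08727 − 0.05818 = 0.029.

0.029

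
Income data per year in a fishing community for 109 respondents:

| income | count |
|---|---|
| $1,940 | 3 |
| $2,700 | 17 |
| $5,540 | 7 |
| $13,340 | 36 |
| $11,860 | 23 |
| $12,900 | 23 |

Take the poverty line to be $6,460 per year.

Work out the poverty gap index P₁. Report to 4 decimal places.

Incomes under z: 3×$1,940, 17×$2,700, 7×$5,540 (q = 27 of N = 109).
Gap ratios (z−y)/z: (6460−1940)/6460 = 0.6997 (×3); (6460−2700)/6460 = 0.5820 (×17); (6460−5540)/6460 = 0.1424 (×7).
Sum of shortfalls = 12.990712; P₁ averages over all N: 12.990712 / 109 = 0.1192.

0.1192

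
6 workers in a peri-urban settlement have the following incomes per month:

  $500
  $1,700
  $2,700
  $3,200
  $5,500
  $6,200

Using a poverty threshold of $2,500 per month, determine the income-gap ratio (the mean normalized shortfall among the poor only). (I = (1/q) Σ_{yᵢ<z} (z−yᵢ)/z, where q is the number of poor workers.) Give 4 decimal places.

Poor units: $500, $1,700 (q = 2 of N = 6).
Relative gaps: 0.8000, 0.3200; sum = 1.120000.
I averages over the q = 2 poor units only: 1.120000 / 2 = 0.5600.

0.5600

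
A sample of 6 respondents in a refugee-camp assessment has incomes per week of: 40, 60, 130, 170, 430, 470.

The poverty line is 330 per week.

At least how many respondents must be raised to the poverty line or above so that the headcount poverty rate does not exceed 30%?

4 of the 6 respondents are poor, so H = 4/6 = 0.667.
A headcount ratio of at most 30% allows at most ⌊0.30 × 6⌋ = 1 poor respondents.
So at least 4 − 1 = 3 must be lifted.

3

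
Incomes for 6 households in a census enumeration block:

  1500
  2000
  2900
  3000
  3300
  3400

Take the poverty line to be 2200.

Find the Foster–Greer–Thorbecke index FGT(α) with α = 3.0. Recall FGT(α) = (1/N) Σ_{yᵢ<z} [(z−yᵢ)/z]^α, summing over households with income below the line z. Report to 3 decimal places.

0.005

Below z: 1500, 2000 (q = 2 of N = 6).
Gap ratios (z−y)/z: (2200−1500)/2200 = 0.3182; (2200−2000)/2200 = 0.0909.
Raised to α = 3.0: 0.03221; 0.00075.
Sum = 0.032964; FGT(3.0) = 0.032964 / 6 = 0.005.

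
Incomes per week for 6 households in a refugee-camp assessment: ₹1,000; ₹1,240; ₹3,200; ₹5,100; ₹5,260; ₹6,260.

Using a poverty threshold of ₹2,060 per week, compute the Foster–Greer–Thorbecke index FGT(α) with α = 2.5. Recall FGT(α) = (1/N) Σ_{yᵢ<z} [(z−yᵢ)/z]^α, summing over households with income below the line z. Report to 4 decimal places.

0.0483

Below the line: ₹1,000, ₹1,240 (q = 2 of N = 6).
Relative gaps: (2060−1000)/2060 = 0.5146; (2060−1240)/2060 = 0.3981.
Raised to α = 2.5: 0.18993; 0.09997.
Sum = 0.289901; FGT(2.5) = 0.289901 / 6 = 0.0483.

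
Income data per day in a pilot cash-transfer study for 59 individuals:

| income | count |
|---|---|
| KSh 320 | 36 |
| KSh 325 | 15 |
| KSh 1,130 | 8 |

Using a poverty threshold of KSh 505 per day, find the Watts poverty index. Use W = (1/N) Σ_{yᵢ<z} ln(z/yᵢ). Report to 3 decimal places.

0.390

Poor units: 36×KSh 320, 15×KSh 325 (q = 51 of N = 59).
Log gaps: ln(505/320) = 0.4562 (×36); ln(505/325) = 0.4407 (×15).
W = 23.035546 / 59 = 0.390.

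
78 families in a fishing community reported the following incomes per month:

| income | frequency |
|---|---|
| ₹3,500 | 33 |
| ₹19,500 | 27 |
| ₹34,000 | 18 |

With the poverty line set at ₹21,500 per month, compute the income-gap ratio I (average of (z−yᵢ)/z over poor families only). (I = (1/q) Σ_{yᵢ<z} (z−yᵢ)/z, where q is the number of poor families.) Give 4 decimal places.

Poor units: 33×₹3,500, 27×₹19,500 (q = 60 of N = 78).
Shortfall ratios (z−y)/z: 0.8372 (×33), 0.0930 (×27); sum = 30.139535.
The income-gap ratio divides by q (the poor only): 30.139535 / 60 = 0.5023.

0.5023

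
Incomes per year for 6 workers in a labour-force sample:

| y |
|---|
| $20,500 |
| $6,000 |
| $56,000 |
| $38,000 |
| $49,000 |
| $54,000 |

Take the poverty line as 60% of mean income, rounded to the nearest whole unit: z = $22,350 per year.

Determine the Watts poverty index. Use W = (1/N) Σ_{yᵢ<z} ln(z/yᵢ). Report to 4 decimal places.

0.2336

Incomes under z: $6,000, $20,500 (q = 2 of N = 6).
Log shortfalls: ln(22350/6000) = 1.3151; ln(22350/20500) = 0.0864.
W = 1.401468 / 6 = 0.2336.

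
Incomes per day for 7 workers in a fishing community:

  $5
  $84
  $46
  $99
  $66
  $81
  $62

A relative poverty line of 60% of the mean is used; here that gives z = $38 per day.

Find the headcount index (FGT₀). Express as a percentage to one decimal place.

14.3%

1 of the 7 workers have income below $38.
H = 1/7 = 14.3%.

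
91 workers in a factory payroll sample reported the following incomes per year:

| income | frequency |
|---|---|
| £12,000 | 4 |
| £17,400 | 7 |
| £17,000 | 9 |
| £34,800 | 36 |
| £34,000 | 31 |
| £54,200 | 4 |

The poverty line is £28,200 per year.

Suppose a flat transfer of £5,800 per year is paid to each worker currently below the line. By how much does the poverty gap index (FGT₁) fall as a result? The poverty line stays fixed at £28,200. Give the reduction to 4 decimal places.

0.0452

Before: below the line — 4×£12,000, 9×£17,000, 7×£17,400; poverty gap index (FGT₁) = 0.093991.
After the £5,800 transfer: below the line — 4×£17,800, 9×£22,800, 7×£23,200; poverty gap index (FGT₁) = 0.048788.
Reduction = 0.093991 − 0.048788 = 0.0452.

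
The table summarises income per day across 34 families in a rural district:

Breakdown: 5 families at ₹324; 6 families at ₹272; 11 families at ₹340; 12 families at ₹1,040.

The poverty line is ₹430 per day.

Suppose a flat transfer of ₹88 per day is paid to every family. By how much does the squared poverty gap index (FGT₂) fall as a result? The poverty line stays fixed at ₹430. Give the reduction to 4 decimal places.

Before: below the line — 6×₹272, 5×₹324, 11×₹340; squared poverty gap index (FGT₂) = 0.046935.
After the ₹88 transfer: below the line — 6×₹360, 5×₹412, 11×₹428; squared poverty gap index (FGT₂) = 0.004941.
Reduction = 0.046935 − 0.004941 = 0.0420.

0.0420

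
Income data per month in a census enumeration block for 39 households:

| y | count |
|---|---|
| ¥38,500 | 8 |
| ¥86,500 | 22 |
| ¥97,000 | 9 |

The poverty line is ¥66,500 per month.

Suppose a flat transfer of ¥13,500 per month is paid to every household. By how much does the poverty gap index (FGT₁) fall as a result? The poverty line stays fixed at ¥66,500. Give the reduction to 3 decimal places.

Before: below the line — 8×¥38,500; poverty gap index (FGT₁) = 0.08637.
After the ¥13,500 transfer: below the line — 8×¥52,000; poverty gap index (FGT₁) = 0.04473.
Reduction = 0.08637 − 0.04473 = 0.042.

0.042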